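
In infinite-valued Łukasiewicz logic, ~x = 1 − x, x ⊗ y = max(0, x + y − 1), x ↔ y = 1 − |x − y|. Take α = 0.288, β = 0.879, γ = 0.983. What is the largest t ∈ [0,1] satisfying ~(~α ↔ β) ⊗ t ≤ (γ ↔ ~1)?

0.850

~α = 1 − 0.288 = 0.712
~α ↔ β = 1 − |0.712 − 0.879| = 1 − 0.167 = 0.833
~(~α ↔ β) = 1 − 0.833 = 0.167
So the left factor is ~(~α ↔ β) = 0.167.
~1 = 1 − 1.000 = 0.000
γ ↔ ~1 = 1 − |0.983 − 0.000| = 1 − 0.983 = 0.017
So the right-hand bound is γ ↔ ~1 = 0.017.
The residuum of the Łukasiewicz t-norm gives the supremum: min(1, 1 − 0.167 + 0.017).
1 − 0.167 + 0.017 = 0.850, so t = min(1, 0.850) = 0.850.
Check: 0.167 ⊗ 0.850 = max(0, 0.017) = 0.017 ≤ 0.017.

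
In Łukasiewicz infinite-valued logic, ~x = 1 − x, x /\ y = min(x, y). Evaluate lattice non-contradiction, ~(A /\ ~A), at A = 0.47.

0.53

~A = 1 − 0.47 = 0.53
A /\ ~A = min(0.47, 0.53) = 0.47
~(A /\ ~A) = 1 − 0.47 = 0.53
(The value 0.53 < 1 shows this instance is not satisfied; not a Ł∞-tautology — its value is 1 − min(a, 1−a).)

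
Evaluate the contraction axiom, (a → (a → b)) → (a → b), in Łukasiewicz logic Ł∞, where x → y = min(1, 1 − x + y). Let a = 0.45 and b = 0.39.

a → b = min(1, 1 − 0.45 + 0.39) = min(1, 0.94) = 0.94
a → (a → b) = min(1, 1 − 0.45 + 0.94) = min(1, 1.49) = 1.00
(a → (a → b)) → (a → b) = min(1, 1 − 1.00 + 0.94) = min(1, 0.94) = 0.94
(The value 0.94 < 1 shows this instance is not satisfied; fails in Ł∞ (the t-norm is not idempotent).)

0.94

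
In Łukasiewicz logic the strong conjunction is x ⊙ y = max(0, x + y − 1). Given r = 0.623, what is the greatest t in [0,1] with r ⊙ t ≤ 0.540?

0.917

The residuum of the Łukasiewicz t-norm gives the supremum: min(1, 1 − 0.623 + 0.540).
1 − 0.623 + 0.540 = 0.917, so t = min(1, 0.917) = 0.917.
Check: 0.623 ⊙ 0.917 = max(0, 0.540) = 0.540 ≤ 0.540.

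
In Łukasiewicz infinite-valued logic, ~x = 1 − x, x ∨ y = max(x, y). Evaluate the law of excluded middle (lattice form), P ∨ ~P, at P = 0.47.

~P = 1 − 0.47 = 0.53
P ∨ ~P = max(0.47, 0.53) = 0.53
(The value 0.53 < 1 shows this instance is not satisfied; not a Ł∞-tautology — its value is max(a, 1−a).)

0.53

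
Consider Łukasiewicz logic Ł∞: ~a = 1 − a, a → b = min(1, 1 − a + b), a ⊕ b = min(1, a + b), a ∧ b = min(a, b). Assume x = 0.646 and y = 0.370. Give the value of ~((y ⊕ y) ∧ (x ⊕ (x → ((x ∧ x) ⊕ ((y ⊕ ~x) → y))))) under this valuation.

0.260

y ⊕ y = min(1, 0.370 + 0.370) = min(1, 0.740) = 0.740
x ∧ x = min(0.646, 0.646) = 0.646
~x = 1 − 0.646 = 0.354
y ⊕ ~x = min(1, 0.370 + 0.354) = min(1, 0.724) = 0.724
(y ⊕ ~x) → y = min(1, 1 − 0.724 + 0.370) = min(1, 0.646) = 0.646
(x ∧ x) ⊕ ((y ⊕ ~x) → y) = min(1, 0.646 + 0.646) = min(1, 1.292) = 1.000
x → ((x ∧ x) ⊕ ((y ⊕ ~x) → y)) = min(1, 1 − 0.646 + 1.000) = min(1, 1.354) = 1.000
x ⊕ (x → ((x ∧ x) ⊕ ((y ⊕ ~x) → y))) = min(1, 0.646 + 1.000) = min(1, 1.646) = 1.000
(y ⊕ y) ∧ (x ⊕ (x → ((x ∧ x) ⊕ ((y ⊕ ~x) → y)))) = min(0.740, 1.000) = 0.740
~((y ⊕ y) ∧ (x ⊕ (x → ((x ∧ x) ⊕ ((y ⊕ ~x) → y))))) = 1 − 0.740 = 0.260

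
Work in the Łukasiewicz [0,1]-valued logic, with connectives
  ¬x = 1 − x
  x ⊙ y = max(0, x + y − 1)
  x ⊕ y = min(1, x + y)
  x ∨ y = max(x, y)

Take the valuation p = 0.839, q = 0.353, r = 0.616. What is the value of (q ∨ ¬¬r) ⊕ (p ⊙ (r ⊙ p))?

¬r = 1 − 0.616 = 0.384
¬¬r = 1 − 0.384 = 0.616
q ∨ ¬¬r = max(0.353, 0.616) = 0.616
r ⊙ p = max(0, 0.616 + 0.839 − 1) = max(0, 0.455) = 0.455
p ⊙ (r ⊙ p) = max(0, 0.839 + 0.455 − 1) = max(0, 0.294) = 0.294
(q ∨ ¬¬r) ⊕ (p ⊙ (r ⊙ p)) = min(1, 0.616 + 0.294) = min(1, 0.910) = 0.910

0.910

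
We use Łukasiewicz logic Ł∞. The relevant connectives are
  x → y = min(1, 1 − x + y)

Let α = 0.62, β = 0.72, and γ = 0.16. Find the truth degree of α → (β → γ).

0.82

β → γ = min(1, 1 − 0.72 + 0.16) = min(1, 0.44) = 0.44
α → (β → γ) = min(1, 1 − 0.62 + 0.44) = min(1, 0.82) = 0.82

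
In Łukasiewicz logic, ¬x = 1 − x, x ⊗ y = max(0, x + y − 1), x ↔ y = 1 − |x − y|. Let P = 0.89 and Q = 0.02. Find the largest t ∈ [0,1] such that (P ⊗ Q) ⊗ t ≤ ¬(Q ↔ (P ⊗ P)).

P ⊗ Q = max(0, 0.89 + 0.02 − 1) = max(0, -0.09) = 0.00
So the left factor is P ⊗ Q = 0.00.
P ⊗ P = max(0, 0.89 + 0.89 − 1) = max(0, 0.78) = 0.78
Q ↔ (P ⊗ P) = 1 − |0.02 − 0.78| = 1 − 0.76 = 0.24
¬(Q ↔ (P ⊗ P)) = 1 − 0.24 = 0.76
So the right-hand bound is ¬(Q ↔ (P ⊗ P)) = 0.76.
The residuum of the Łukasiewicz t-norm gives the supremum: min(1, 1 − 0.00 + 0.76).
1 − 0.00 + 0.76 = 1.76, so t = min(1, 1.76) = 1.00.
Check: 0.00 ⊗ 1.00 = max(0, 0.00) = 0.00 ≤ 0.76.

1.00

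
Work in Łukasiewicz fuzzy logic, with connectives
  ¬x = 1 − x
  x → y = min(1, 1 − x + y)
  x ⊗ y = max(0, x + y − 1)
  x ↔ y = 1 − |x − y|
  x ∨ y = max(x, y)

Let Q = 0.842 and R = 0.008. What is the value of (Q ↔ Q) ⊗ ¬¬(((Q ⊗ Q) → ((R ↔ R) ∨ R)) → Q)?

0.842

Q ↔ Q = 1 − |0.842 − 0.842| = 1 − 0.000 = 1.000
Q ⊗ Q = max(0, 0.842 + 0.842 − 1) = max(0, 0.684) = 0.684
R ↔ R = 1 − |0.008 − 0.008| = 1 − 0.000 = 1.000
(R ↔ R) ∨ R = max(1.000, 0.008) = 1.000
(Q ⊗ Q) → ((R ↔ R) ∨ R) = min(1, 1 − 0.684 + 1.000) = min(1, 1.316) = 1.000
((Q ⊗ Q) → ((R ↔ R) ∨ R)) → Q = min(1, 1 − 1.000 + 0.842) = min(1, 0.842) = 0.842
¬(((Q ⊗ Q) → ((R ↔ R) ∨ R)) → Q) = 1 − 0.842 = 0.158
¬¬(((Q ⊗ Q) → ((R ↔ R) ∨ R)) → Q) = 1 − 0.158 = 0.842
(Q ↔ Q) ⊗ ¬¬(((Q ⊗ Q) → ((R ↔ R) ∨ R)) → Q) = max(0, 1.000 + 0.842 − 1) = max(0, 0.842) = 0.842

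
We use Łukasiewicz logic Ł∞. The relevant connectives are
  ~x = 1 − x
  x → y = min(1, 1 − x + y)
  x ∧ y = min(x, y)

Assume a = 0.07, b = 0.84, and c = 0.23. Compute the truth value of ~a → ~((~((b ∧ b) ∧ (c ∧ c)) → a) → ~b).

0.21

~a = 1 − 0.07 = 0.93
b ∧ b = min(0.84, 0.84) = 0.84
c ∧ c = min(0.23, 0.23) = 0.23
(b ∧ b) ∧ (c ∧ c) = min(0.84, 0.23) = 0.23
~((b ∧ b) ∧ (c ∧ c)) = 1 − 0.23 = 0.77
~((b ∧ b) ∧ (c ∧ c)) → a = min(1, 1 − 0.77 + 0.07) = min(1, 0.30) = 0.30
~b = 1 − 0.84 = 0.16
(~((b ∧ b) ∧ (c ∧ c)) → a) → ~b = min(1, 1 − 0.30 + 0.16) = min(1, 0.86) = 0.86
~((~((b ∧ b) ∧ (c ∧ c)) → a) → ~b) = 1 − 0.86 = 0.14
~a → ~((~((b ∧ b) ∧ (c ∧ c)) → a) → ~b) = min(1, 1 − 0.93 + 0.14) = min(1, 0.21) = 0.21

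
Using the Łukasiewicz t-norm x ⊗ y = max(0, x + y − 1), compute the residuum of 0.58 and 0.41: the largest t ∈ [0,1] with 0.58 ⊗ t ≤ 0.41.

0.83

The residuum of the Łukasiewicz t-norm gives the supremum: min(1, 1 − 0.58 + 0.41).
1 − 0.58 + 0.41 = 0.83, so t = min(1, 0.83) = 0.83.
Check: 0.58 ⊗ 0.83 = max(0, 0.41) = 0.41 ≤ 0.41.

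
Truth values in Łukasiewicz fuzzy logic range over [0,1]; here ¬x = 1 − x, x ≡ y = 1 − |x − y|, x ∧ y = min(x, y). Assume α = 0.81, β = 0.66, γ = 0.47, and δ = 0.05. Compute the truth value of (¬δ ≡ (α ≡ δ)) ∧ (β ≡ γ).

¬δ = 1 − 0.05 = 0.95
α ≡ δ = 1 − |0.81 − 0.05| = 1 − 0.76 = 0.24
¬δ ≡ (α ≡ δ) = 1 − |0.95 − 0.24| = 1 − 0.71 = 0.29
β ≡ γ = 1 − |0.66 − 0.47| = 1 − 0.19 = 0.81
(¬δ ≡ (α ≡ δ)) ∧ (β ≡ γ) = min(0.29, 0.81) = 0.29

0.29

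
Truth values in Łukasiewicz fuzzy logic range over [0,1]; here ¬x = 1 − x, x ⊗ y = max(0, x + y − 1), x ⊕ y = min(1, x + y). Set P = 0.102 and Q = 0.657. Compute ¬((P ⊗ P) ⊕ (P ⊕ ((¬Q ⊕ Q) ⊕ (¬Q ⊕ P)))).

P ⊗ P = max(0, 0.102 + 0.102 − 1) = max(0, -0.796) = 0.000
¬Q = 1 − 0.657 = 0.343
¬Q ⊕ Q = min(1, 0.343 + 0.657) = min(1, 1.000) = 1.000
¬Q ⊕ P = min(1, 0.343 + 0.102) = min(1, 0.445) = 0.445
(¬Q ⊕ Q) ⊕ (¬Q ⊕ P) = min(1, 1.000 + 0.445) = min(1, 1.445) = 1.000
P ⊕ ((¬Q ⊕ Q) ⊕ (¬Q ⊕ P)) = min(1, 0.102 + 1.000) = min(1, 1.102) = 1.000
(P ⊗ P) ⊕ (P ⊕ ((¬Q ⊕ Q) ⊕ (¬Q ⊕ P))) = min(1, 0.000 + 1.000) = min(1, 1.000) = 1.000
¬((P ⊗ P) ⊕ (P ⊕ ((¬Q ⊕ Q) ⊕ (¬Q ⊕ P)))) = 1 − 1.000 = 0.000

0.000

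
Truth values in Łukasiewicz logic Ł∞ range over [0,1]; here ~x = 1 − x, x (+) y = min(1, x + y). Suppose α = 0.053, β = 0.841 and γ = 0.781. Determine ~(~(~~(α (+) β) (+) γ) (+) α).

0.947

α (+) β = min(1, 0.053 + 0.841) = min(1, 0.894) = 0.894
~(α (+) β) = 1 − 0.894 = 0.106
~~(α (+) β) = 1 − 0.106 = 0.894
~~(α (+) β) (+) γ = min(1, 0.894 + 0.781) = min(1, 1.675) = 1.000
~(~~(α (+) β) (+) γ) = 1 − 1.000 = 0.000
~(~~(α (+) β) (+) γ) (+) α = min(1, 0.000 + 0.053) = min(1, 0.053) = 0.053
~(~(~~(α (+) β) (+) γ) (+) α) = 1 − 0.053 = 0.947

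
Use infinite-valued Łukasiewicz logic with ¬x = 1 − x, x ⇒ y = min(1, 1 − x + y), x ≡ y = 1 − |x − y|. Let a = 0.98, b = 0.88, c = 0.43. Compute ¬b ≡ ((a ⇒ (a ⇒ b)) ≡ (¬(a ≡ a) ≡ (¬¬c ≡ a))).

0.49

¬b = 1 − 0.88 = 0.12
a ⇒ b = min(1, 1 − 0.98 + 0.88) = min(1, 0.90) = 0.90
a ⇒ (a ⇒ b) = min(1, 1 − 0.98 + 0.90) = min(1, 0.92) = 0.92
a ≡ a = 1 − |0.98 − 0.98| = 1 − 0.00 = 1.00
¬(a ≡ a) = 1 − 1.00 = 0.00
¬c = 1 − 0.43 = 0.57
¬¬c = 1 − 0.57 = 0.43
¬¬c ≡ a = 1 − |0.43 − 0.98| = 1 − 0.55 = 0.45
¬(a ≡ a) ≡ (¬¬c ≡ a) = 1 − |0.00 − 0.45| = 1 − 0.45 = 0.55
(a ⇒ (a ⇒ b)) ≡ (¬(a ≡ a) ≡ (¬¬c ≡ a)) = 1 − |0.92 − 0.55| = 1 − 0.37 = 0.63
¬b ≡ ((a ⇒ (a ⇒ b)) ≡ (¬(a ≡ a) ≡ (¬¬c ≡ a))) = 1 − |0.12 − 0.63| = 1 − 0.51 = 0.49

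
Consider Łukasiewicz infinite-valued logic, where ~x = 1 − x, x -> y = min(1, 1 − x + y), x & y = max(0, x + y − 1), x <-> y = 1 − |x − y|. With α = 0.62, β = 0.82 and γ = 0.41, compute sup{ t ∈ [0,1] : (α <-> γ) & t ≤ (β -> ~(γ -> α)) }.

0.39

α <-> γ = 1 − |0.62 − 0.41| = 1 − 0.21 = 0.79
So the left factor is α <-> γ = 0.79.
γ -> α = min(1, 1 − 0.41 + 0.62) = min(1, 1.21) = 1.00
~(γ -> α) = 1 − 1.00 = 0.00
β -> ~(γ -> α) = min(1, 1 − 0.82 + 0.00) = min(1, 0.18) = 0.18
So the right-hand bound is β -> ~(γ -> α) = 0.18.
The residuum of the Łukasiewicz t-norm gives the supremum: min(1, 1 − 0.79 + 0.18).
1 − 0.79 + 0.18 = 0.39, so t = min(1, 0.39) = 0.39.
Check: 0.79 & 0.39 = max(0, 0.18) = 0.18 ≤ 0.18.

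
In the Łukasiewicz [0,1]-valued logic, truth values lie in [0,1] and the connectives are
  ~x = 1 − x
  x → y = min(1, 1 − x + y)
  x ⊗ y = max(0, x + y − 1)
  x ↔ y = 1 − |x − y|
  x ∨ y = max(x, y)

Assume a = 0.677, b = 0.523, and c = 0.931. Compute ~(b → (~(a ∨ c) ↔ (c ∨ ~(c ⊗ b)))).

a ∨ c = max(0.677, 0.931) = 0.931
~(a ∨ c) = 1 − 0.931 = 0.069
c ⊗ b = max(0, 0.931 + 0.523 − 1) = max(0, 0.454) = 0.454
~(c ⊗ b) = 1 − 0.454 = 0.546
c ∨ ~(c ⊗ b) = max(0.931, 0.546) = 0.931
~(a ∨ c) ↔ (c ∨ ~(c ⊗ b)) = 1 − |0.069 − 0.931| = 1 − 0.862 = 0.138
b → (~(a ∨ c) ↔ (c ∨ ~(c ⊗ b))) = min(1, 1 − 0.523 + 0.138) = min(1, 0.615) = 0.615
~(b → (~(a ∨ c) ↔ (c ∨ ~(c ⊗ b)))) = 1 − 0.615 = 0.385

0.385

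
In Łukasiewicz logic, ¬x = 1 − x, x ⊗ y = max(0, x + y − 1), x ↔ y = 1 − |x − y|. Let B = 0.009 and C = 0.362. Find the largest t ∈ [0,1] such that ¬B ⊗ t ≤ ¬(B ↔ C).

¬B = 1 − 0.009 = 0.991
So the left factor is ¬B = 0.991.
B ↔ C = 1 − |0.009 − 0.362| = 1 − 0.353 = 0.647
¬(B ↔ C) = 1 − 0.647 = 0.353
So the right-hand bound is ¬(B ↔ C) = 0.353.
The residuum of the Łukasiewicz t-norm gives the supremum: min(1, 1 − 0.991 + 0.353).
1 − 0.991 + 0.353 = 0.362, so t = min(1, 0.362) = 0.362.
Check: 0.991 ⊗ 0.362 = max(0, 0.353) = 0.353 ≤ 0.353.

0.362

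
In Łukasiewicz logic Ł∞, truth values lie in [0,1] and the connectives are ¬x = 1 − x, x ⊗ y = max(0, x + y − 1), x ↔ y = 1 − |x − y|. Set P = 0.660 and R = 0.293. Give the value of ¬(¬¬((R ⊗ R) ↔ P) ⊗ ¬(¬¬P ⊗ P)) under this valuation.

0.980

R ⊗ R = max(0, 0.293 + 0.293 − 1) = max(0, -0.414) = 0.000
(R ⊗ R) ↔ P = 1 − |0.000 − 0.660| = 1 − 0.660 = 0.340
¬((R ⊗ R) ↔ P) = 1 − 0.340 = 0.660
¬¬((R ⊗ R) ↔ P) = 1 − 0.660 = 0.340
¬P = 1 − 0.660 = 0.340
¬¬P = 1 − 0.340 = 0.660
¬¬P ⊗ P = max(0, 0.660 + 0.660 − 1) = max(0, 0.320) = 0.320
¬(¬¬P ⊗ P) = 1 − 0.320 = 0.680
¬¬((R ⊗ R) ↔ P) ⊗ ¬(¬¬P ⊗ P) = max(0, 0.340 + 0.680 − 1) = max(0, 0.020) = 0.020
¬(¬¬((R ⊗ R) ↔ P) ⊗ ¬(¬¬P ⊗ P)) = 1 − 0.020 = 0.980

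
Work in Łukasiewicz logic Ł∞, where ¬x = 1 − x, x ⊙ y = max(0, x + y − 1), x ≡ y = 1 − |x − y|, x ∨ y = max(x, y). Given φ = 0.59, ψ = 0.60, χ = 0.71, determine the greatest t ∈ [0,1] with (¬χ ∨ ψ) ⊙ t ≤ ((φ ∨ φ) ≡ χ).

¬χ = 1 − 0.71 = 0.29
¬χ ∨ ψ = max(0.29, 0.60) = 0.60
So the left factor is ¬χ ∨ ψ = 0.60.
φ ∨ φ = max(0.59, 0.59) = 0.59
(φ ∨ φ) ≡ χ = 1 − |0.59 − 0.71| = 1 − 0.12 = 0.88
So the right-hand bound is (φ ∨ φ) ≡ χ = 0.88.
The residuum of the Łukasiewicz t-norm gives the supremum: min(1, 1 − 0.60 + 0.88).
1 − 0.60 + 0.88 = 1.28, so t = min(1, 1.28) = 1.00.
Check: 0.60 ⊙ 1.00 = max(0, 0.60) = 0.60 ≤ 0.88.

1.00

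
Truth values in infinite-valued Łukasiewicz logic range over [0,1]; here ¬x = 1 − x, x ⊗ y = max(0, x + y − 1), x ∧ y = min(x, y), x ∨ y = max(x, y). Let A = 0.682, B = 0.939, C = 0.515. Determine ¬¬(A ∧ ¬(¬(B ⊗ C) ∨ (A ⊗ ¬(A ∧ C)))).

0.454

B ⊗ C = max(0, 0.939 + 0.515 − 1) = max(0, 0.454) = 0.454
¬(B ⊗ C) = 1 − 0.454 = 0.546
A ∧ C = min(0.682, 0.515) = 0.515
¬(A ∧ C) = 1 − 0.515 = 0.485
A ⊗ ¬(A ∧ C) = max(0, 0.682 + 0.485 − 1) = max(0, 0.167) = 0.167
¬(B ⊗ C) ∨ (A ⊗ ¬(A ∧ C)) = max(0.546, 0.167) = 0.546
¬(¬(B ⊗ C) ∨ (A ⊗ ¬(A ∧ C))) = 1 − 0.546 = 0.454
A ∧ ¬(¬(B ⊗ C) ∨ (A ⊗ ¬(A ∧ C))) = min(0.682, 0.454) = 0.454
¬(A ∧ ¬(¬(B ⊗ C) ∨ (A ⊗ ¬(A ∧ C)))) = 1 − 0.454 = 0.546
¬¬(A ∧ ¬(¬(B ⊗ C) ∨ (A ⊗ ¬(A ∧ C)))) = 1 − 0.546 = 0.454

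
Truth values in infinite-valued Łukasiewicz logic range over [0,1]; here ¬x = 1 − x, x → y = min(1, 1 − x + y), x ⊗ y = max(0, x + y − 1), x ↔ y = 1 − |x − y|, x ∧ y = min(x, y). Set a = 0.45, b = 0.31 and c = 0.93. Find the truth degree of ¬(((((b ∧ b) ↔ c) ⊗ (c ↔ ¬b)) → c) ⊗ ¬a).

0.45

b ∧ b = min(0.31, 0.31) = 0.31
(b ∧ b) ↔ c = 1 − |0.31 − 0.93| = 1 − 0.62 = 0.38
¬b = 1 − 0.31 = 0.69
c ↔ ¬b = 1 − |0.93 − 0.69| = 1 − 0.24 = 0.76
((b ∧ b) ↔ c) ⊗ (c ↔ ¬b) = max(0, 0.38 + 0.76 − 1) = max(0, 0.14) = 0.14
(((b ∧ b) ↔ c) ⊗ (c ↔ ¬b)) → c = min(1, 1 − 0.14 + 0.93) = min(1, 1.79) = 1.00
¬a = 1 − 0.45 = 0.55
((((b ∧ b) ↔ c) ⊗ (c ↔ ¬b)) → c) ⊗ ¬a = max(0, 1.00 + 0.55 − 1) = max(0, 0.55) = 0.55
¬(((((b ∧ b) ↔ c) ⊗ (c ↔ ¬b)) → c) ⊗ ¬a) = 1 − 0.55 = 0.45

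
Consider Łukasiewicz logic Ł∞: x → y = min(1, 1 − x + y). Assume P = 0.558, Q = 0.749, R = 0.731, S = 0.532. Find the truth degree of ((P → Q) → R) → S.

0.801

P → Q = min(1, 1 − 0.558 + 0.749) = min(1, 1.191) = 1.000
(P → Q) → R = min(1, 1 − 1.000 + 0.731) = min(1, 0.731) = 0.731
((P → Q) → R) → S = min(1, 1 − 0.731 + 0.532) = min(1, 0.801) = 0.801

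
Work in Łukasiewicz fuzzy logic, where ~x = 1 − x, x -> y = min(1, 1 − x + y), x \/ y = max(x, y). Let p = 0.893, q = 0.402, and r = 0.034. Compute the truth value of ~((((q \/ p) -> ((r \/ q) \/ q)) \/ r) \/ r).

0.491

q \/ p = max(0.402, 0.893) = 0.893
r \/ q = max(0.034, 0.402) = 0.402
(r \/ q) \/ q = max(0.402, 0.402) = 0.402
(q \/ p) -> ((r \/ q) \/ q) = min(1, 1 − 0.893 + 0.402) = min(1, 0.509) = 0.509
((q \/ p) -> ((r \/ q) \/ q)) \/ r = max(0.509, 0.034) = 0.509
(((q \/ p) -> ((r \/ q) \/ q)) \/ r) \/ r = max(0.509, 0.034) = 0.509
~((((q \/ p) -> ((r \/ q) \/ q)) \/ r) \/ r) = 1 − 0.509 = 0.491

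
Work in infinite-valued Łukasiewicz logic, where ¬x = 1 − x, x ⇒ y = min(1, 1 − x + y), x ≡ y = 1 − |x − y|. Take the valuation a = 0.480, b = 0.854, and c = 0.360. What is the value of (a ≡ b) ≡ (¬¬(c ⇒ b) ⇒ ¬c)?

a ≡ b = 1 − |0.480 − 0.854| = 1 − 0.374 = 0.626
c ⇒ b = min(1, 1 − 0.360 + 0.854) = min(1, 1.494) = 1.000
¬(c ⇒ b) = 1 − 1.000 = 0.000
¬¬(c ⇒ b) = 1 − 0.000 = 1.000
¬c = 1 − 0.360 = 0.640
¬¬(c ⇒ b) ⇒ ¬c = min(1, 1 − 1.000 + 0.640) = min(1, 0.640) = 0.640
(a ≡ b) ≡ (¬¬(c ⇒ b) ⇒ ¬c) = 1 − |0.626 − 0.640| = 1 − 0.014 = 0.986

0.986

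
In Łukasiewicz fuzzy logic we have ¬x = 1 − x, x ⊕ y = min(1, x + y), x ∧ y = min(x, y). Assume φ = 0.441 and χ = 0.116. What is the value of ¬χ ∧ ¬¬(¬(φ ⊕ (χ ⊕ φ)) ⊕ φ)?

¬χ = 1 − 0.116 = 0.884
χ ⊕ φ = min(1, 0.116 + 0.441) = min(1, 0.557) = 0.557
φ ⊕ (χ ⊕ φ) = min(1, 0.441 + 0.557) = min(1, 0.998) = 0.998
¬(φ ⊕ (χ ⊕ φ)) = 1 − 0.998 = 0.002
¬(φ ⊕ (χ ⊕ φ)) ⊕ φ = min(1, 0.002 + 0.441) = min(1, 0.443) = 0.443
¬(¬(φ ⊕ (χ ⊕ φ)) ⊕ φ) = 1 − 0.443 = 0.557
¬¬(¬(φ ⊕ (χ ⊕ φ)) ⊕ φ) = 1 − 0.557 = 0.443
¬χ ∧ ¬¬(¬(φ ⊕ (χ ⊕ φ)) ⊕ φ) = min(0.884, 0.443) = 0.443

0.443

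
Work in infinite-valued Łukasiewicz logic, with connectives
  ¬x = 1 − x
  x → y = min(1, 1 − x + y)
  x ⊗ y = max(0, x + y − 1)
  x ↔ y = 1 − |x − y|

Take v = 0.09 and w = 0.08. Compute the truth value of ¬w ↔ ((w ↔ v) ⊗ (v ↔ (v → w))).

0.17

¬w = 1 − 0.08 = 0.92
w ↔ v = 1 − |0.08 − 0.09| = 1 − 0.01 = 0.99
v → w = min(1, 1 − 0.09 + 0.08) = min(1, 0.99) = 0.99
v ↔ (v → w) = 1 − |0.09 − 0.99| = 1 − 0.90 = 0.10
(w ↔ v) ⊗ (v ↔ (v → w)) = max(0, 0.99 + 0.10 − 1) = max(0, 0.09) = 0.09
¬w ↔ ((w ↔ v) ⊗ (v ↔ (v → w))) = 1 − |0.92 − 0.09| = 1 − 0.83 = 0.17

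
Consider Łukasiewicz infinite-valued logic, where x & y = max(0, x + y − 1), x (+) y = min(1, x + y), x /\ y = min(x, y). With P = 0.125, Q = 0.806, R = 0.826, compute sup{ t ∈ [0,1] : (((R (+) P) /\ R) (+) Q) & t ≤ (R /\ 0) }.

0.000

R (+) P = min(1, 0.826 + 0.125) = min(1, 0.951) = 0.951
(R (+) P) /\ R = min(0.951, 0.826) = 0.826
((R (+) P) /\ R) (+) Q = min(1, 0.826 + 0.806) = min(1, 1.632) = 1.000
So the left factor is ((R (+) P) /\ R) (+) Q = 1.000.
R /\ 0 = min(0.826, 0.000) = 0.000
So the right-hand bound is R /\ 0 = 0.000.
The residuum of the Łukasiewicz t-norm gives the supremum: min(1, 1 − 1.000 + 0.000).
1 − 1.000 + 0.000 = 0.000, so t = min(1, 0.000) = 0.000.
Check: 1.000 & 0.000 = max(0, 0.000) = 0.000 ≤ 0.000.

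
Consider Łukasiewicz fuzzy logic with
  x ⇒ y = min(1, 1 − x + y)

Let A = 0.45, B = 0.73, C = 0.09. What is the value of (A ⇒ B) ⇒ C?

0.09

A ⇒ B = min(1, 1 − 0.45 + 0.73) = min(1, 1.28) = 1.00
(A ⇒ B) ⇒ C = min(1, 1 − 1.00 + 0.09) = min(1, 0.09) = 0.09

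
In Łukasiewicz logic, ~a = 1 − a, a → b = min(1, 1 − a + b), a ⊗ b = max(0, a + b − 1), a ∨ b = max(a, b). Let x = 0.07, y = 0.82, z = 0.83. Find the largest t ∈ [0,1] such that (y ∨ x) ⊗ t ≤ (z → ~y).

y ∨ x = max(0.82, 0.07) = 0.82
So the left factor is y ∨ x = 0.82.
~y = 1 − 0.82 = 0.18
z → ~y = min(1, 1 − 0.83 + 0.18) = min(1, 0.35) = 0.35
So the right-hand bound is z → ~y = 0.35.
The residuum of the Łukasiewicz t-norm gives the supremum: min(1, 1 − 0.82 + 0.35).
1 − 0.82 + 0.35 = 0.53, so t = min(1, 0.53) = 0.53.
Check: 0.82 ⊗ 0.53 = max(0, 0.35) = 0.35 ≤ 0.35.

0.53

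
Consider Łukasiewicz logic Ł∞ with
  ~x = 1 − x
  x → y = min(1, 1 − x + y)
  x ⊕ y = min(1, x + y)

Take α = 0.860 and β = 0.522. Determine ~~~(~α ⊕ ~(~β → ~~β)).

0.860

~α = 1 − 0.860 = 0.140
~β = 1 − 0.522 = 0.478
~~β = 1 − 0.478 = 0.522
~β → ~~β = min(1, 1 − 0.478 + 0.522) = min(1, 1.044) = 1.000
~(~β → ~~β) = 1 − 1.000 = 0.000
~α ⊕ ~(~β → ~~β) = min(1, 0.140 + 0.000) = min(1, 0.140) = 0.140
~(~α ⊕ ~(~β → ~~β)) = 1 − 0.140 = 0.860
~~(~α ⊕ ~(~β → ~~β)) = 1 − 0.860 = 0.140
~~~(~α ⊕ ~(~β → ~~β)) = 1 − 0.140 = 0.860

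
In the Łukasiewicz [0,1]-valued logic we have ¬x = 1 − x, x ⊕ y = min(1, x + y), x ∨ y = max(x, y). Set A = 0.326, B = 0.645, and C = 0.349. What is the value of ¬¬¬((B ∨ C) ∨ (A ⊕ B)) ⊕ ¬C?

B ∨ C = max(0.645, 0.349) = 0.645
A ⊕ B = min(1, 0.326 + 0.645) = min(1, 0.971) = 0.971
(B ∨ C) ∨ (A ⊕ B) = max(0.645, 0.971) = 0.971
¬((B ∨ C) ∨ (A ⊕ B)) = 1 − 0.971 = 0.029
¬¬((B ∨ C) ∨ (A ⊕ B)) = 1 − 0.029 = 0.971
¬¬¬((B ∨ C) ∨ (A ⊕ B)) = 1 − 0.971 = 0.029
¬C = 1 − 0.349 = 0.651
¬¬¬((B ∨ C) ∨ (A ⊕ B)) ⊕ ¬C = min(1, 0.029 + 0.651) = min(1, 0.680) = 0.680

0.680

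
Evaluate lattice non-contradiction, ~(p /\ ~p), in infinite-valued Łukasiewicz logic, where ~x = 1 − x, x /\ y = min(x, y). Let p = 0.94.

~p = 1 − 0.94 = 0.06
p /\ ~p = min(0.94, 0.06) = 0.06
~(p /\ ~p) = 1 − 0.06 = 0.94
(The value 0.94 < 1 shows this instance is not satisfied; not a Ł∞-tautology — its value is 1 − min(a, 1−a).)

0.94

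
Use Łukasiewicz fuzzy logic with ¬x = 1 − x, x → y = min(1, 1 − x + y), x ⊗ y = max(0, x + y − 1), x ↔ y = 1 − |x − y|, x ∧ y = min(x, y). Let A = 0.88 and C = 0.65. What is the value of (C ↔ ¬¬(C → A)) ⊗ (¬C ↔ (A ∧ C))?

C → A = min(1, 1 − 0.65 + 0.88) = min(1, 1.23) = 1.00
¬(C → A) = 1 − 1.00 = 0.00
¬¬(C → A) = 1 − 0.00 = 1.00
C ↔ ¬¬(C → A) = 1 − |0.65 − 1.00| = 1 − 0.35 = 0.65
¬C = 1 − 0.65 = 0.35
A ∧ C = min(0.88, 0.65) = 0.65
¬C ↔ (A ∧ C) = 1 − |0.35 − 0.65| = 1 − 0.30 = 0.70
(C ↔ ¬¬(C → A)) ⊗ (¬C ↔ (A ∧ C)) = max(0, 0.65 + 0.70 − 1) = max(0, 0.35) = 0.35

0.35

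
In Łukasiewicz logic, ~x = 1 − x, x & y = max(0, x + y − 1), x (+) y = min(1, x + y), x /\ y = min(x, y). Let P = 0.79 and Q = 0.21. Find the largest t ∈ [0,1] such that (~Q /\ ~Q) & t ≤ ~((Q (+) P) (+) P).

~Q = 1 − 0.21 = 0.79
~Q /\ ~Q = min(0.79, 0.79) = 0.79
So the left factor is ~Q /\ ~Q = 0.79.
Q (+) P = min(1, 0.21 + 0.79) = min(1, 1.00) = 1.00
(Q (+) P) (+) P = min(1, 1.00 + 0.79) = min(1, 1.79) = 1.00
~((Q (+) P) (+) P) = 1 − 1.00 = 0.00
So the right-hand bound is ~((Q (+) P) (+) P) = 0.00.
The residuum of the Łukasiewicz t-norm gives the supremum: min(1, 1 − 0.79 + 0.00).
1 − 0.79 + 0.00 = 0.21, so t = min(1, 0.21) = 0.21.
Check: 0.79 & 0.21 = max(0, 0.00) = 0.00 ≤ 0.00.

0.21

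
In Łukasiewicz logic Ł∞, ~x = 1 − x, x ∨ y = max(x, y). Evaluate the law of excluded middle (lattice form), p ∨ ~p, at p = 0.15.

~p = 1 − 0.15 = 0.85
p ∨ ~p = max(0.15, 0.85) = 0.85
(The value 0.85 < 1 shows this instance is not satisfied; not a Ł∞-tautology — its value is max(a, 1−a).)

0.85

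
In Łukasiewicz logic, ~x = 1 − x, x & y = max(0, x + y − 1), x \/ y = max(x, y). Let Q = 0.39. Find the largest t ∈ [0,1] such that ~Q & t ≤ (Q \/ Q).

~Q = 1 − 0.39 = 0.61
So the left factor is ~Q = 0.61.
Q \/ Q = max(0.39, 0.39) = 0.39
So the right-hand bound is Q \/ Q = 0.39.
The residuum of the Łukasiewicz t-norm gives the supremum: min(1, 1 − 0.61 + 0.39).
1 − 0.61 + 0.39 = 0.78, so t = min(1, 0.78) = 0.78.
Check: 0.61 & 0.78 = max(0, 0.39) = 0.39 ≤ 0.39.

0.78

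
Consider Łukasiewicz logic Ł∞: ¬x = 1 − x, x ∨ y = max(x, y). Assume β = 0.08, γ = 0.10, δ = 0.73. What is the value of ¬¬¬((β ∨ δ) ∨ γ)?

0.27

β ∨ δ = max(0.08, 0.73) = 0.73
(β ∨ δ) ∨ γ = max(0.73, 0.10) = 0.73
¬((β ∨ δ) ∨ γ) = 1 − 0.73 = 0.27
¬¬((β ∨ δ) ∨ γ) = 1 − 0.27 = 0.73
¬¬¬((β ∨ δ) ∨ γ) = 1 − 0.73 = 0.27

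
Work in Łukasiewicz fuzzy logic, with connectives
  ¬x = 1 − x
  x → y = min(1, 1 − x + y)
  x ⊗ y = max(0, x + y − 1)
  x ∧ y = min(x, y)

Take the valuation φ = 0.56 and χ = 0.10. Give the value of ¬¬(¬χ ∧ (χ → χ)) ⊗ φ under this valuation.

¬χ = 1 − 0.10 = 0.90
χ → χ = min(1, 1 − 0.10 + 0.10) = min(1, 1.00) = 1.00
¬χ ∧ (χ → χ) = min(0.90, 1.00) = 0.90
¬(¬χ ∧ (χ → χ)) = 1 − 0.90 = 0.10
¬¬(¬χ ∧ (χ → χ)) = 1 − 0.10 = 0.90
¬¬(¬χ ∧ (χ → χ)) ⊗ φ = max(0, 0.90 + 0.56 − 1) = max(0, 0.46) = 0.46

0.46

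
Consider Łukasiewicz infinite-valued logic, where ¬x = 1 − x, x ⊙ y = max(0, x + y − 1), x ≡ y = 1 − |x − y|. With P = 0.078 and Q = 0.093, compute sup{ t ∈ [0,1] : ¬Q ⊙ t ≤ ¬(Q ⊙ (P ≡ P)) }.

¬Q = 1 − 0.093 = 0.907
So the left factor is ¬Q = 0.907.
P ≡ P = 1 − |0.078 − 0.078| = 1 − 0.000 = 1.000
Q ⊙ (P ≡ P) = max(0, 0.093 + 1.000 − 1) = max(0, 0.093) = 0.093
¬(Q ⊙ (P ≡ P)) = 1 − 0.093 = 0.907
So the right-hand bound is ¬(Q ⊙ (P ≡ P)) = 0.907.
The residuum of the Łukasiewicz t-norm gives the supremum: min(1, 1 − 0.907 + 0.907).
1 − 0.907 + 0.907 = 1.000, so t = min(1, 1.000) = 1.000.
Check: 0.907 ⊙ 1.000 = max(0, 0.907) = 0.907 ≤ 0.907.

1.000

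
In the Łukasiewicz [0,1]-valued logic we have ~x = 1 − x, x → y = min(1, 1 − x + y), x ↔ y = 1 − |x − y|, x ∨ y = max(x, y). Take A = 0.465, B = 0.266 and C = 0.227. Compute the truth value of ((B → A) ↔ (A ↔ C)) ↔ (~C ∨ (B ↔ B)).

B → A = min(1, 1 − 0.266 + 0.465) = min(1, 1.199) = 1.000
A ↔ C = 1 − |0.465 − 0.227| = 1 − 0.238 = 0.762
(B → A) ↔ (A ↔ C) = 1 − |1.000 − 0.762| = 1 − 0.238 = 0.762
~C = 1 − 0.227 = 0.773
B ↔ B = 1 − |0.266 − 0.266| = 1 − 0.000 = 1.000
~C ∨ (B ↔ B) = max(0.773, 1.000) = 1.000
((B → A) ↔ (A ↔ C)) ↔ (~C ∨ (B ↔ B)) = 1 − |0.762 − 1.000| = 1 − 0.238 = 0.762

0.762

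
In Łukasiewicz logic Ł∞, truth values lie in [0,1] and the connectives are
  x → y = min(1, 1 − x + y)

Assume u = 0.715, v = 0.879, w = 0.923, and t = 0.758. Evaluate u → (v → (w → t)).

1.000

w → t = min(1, 1 − 0.923 + 0.758) = min(1, 0.835) = 0.835
v → (w → t) = min(1, 1 − 0.879 + 0.835) = min(1, 0.956) = 0.956
u → (v → (w → t)) = min(1, 1 − 0.715 + 0.956) = min(1, 1.241) = 1.000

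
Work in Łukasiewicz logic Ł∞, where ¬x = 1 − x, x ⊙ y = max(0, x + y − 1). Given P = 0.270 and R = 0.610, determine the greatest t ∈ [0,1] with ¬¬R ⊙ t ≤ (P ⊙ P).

¬R = 1 − 0.610 = 0.390
¬¬R = 1 − 0.390 = 0.610
So the left factor is ¬¬R = 0.610.
P ⊙ P = max(0, 0.270 + 0.270 − 1) = max(0, -0.460) = 0.000
So the right-hand bound is P ⊙ P = 0.000.
The residuum of the Łukasiewicz t-norm gives the supremum: min(1, 1 − 0.610 + 0.000).
1 − 0.610 + 0.000 = 0.390, so t = min(1, 0.390) = 0.390.
Check: 0.610 ⊙ 0.390 = max(0, 0.000) = 0.000 ≤ 0.000.

0.390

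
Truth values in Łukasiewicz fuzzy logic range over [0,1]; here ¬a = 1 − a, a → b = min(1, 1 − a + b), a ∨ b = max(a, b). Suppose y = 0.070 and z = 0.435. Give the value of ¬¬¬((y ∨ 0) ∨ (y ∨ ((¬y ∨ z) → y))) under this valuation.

y ∨ 0 = max(0.070, 0.000) = 0.070
¬y = 1 − 0.070 = 0.930
¬y ∨ z = max(0.930, 0.435) = 0.930
(¬y ∨ z) → y = min(1, 1 − 0.930 + 0.070) = min(1, 0.140) = 0.140
y ∨ ((¬y ∨ z) → y) = max(0.070, 0.140) = 0.140
(y ∨ 0) ∨ (y ∨ ((¬y ∨ z) → y)) = max(0.070, 0.140) = 0.140
¬((y ∨ 0) ∨ (y ∨ ((¬y ∨ z) → y))) = 1 − 0.140 = 0.860
¬¬((y ∨ 0) ∨ (y ∨ ((¬y ∨ z) → y))) = 1 − 0.860 = 0.140
¬¬¬((y ∨ 0) ∨ (y ∨ ((¬y ∨ z) → y))) = 1 − 0.140 = 0.860

0.860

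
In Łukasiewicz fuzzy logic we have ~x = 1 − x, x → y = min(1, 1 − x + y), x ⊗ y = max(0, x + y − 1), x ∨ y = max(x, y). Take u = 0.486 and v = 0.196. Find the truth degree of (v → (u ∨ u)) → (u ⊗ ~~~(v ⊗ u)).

0.486

u ∨ u = max(0.486, 0.486) = 0.486
v → (u ∨ u) = min(1, 1 − 0.196 + 0.486) = min(1, 1.290) = 1.000
v ⊗ u = max(0, 0.196 + 0.486 − 1) = max(0, -0.318) = 0.000
~(v ⊗ u) = 1 − 0.000 = 1.000
~~(v ⊗ u) = 1 − 1.000 = 0.000
~~~(v ⊗ u) = 1 − 0.000 = 1.000
u ⊗ ~~~(v ⊗ u) = max(0, 0.486 + 1.000 − 1) = max(0, 0.486) = 0.486
(v → (u ∨ u)) → (u ⊗ ~~~(v ⊗ u)) = min(1, 1 − 1.000 + 0.486) = min(1, 0.486) = 0.486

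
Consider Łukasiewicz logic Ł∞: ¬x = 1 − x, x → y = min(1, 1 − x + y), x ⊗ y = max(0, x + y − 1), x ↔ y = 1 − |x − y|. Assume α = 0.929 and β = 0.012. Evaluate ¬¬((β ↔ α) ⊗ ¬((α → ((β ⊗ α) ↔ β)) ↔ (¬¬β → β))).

β ↔ α = 1 − |0.012 − 0.929| = 1 − 0.917 = 0.083
β ⊗ α = max(0, 0.012 + 0.929 − 1) = max(0, -0.059) = 0.000
(β ⊗ α) ↔ β = 1 − |0.000 − 0.012| = 1 − 0.012 = 0.988
α → ((β ⊗ α) ↔ β) = min(1, 1 − 0.929 + 0.988) = min(1, 1.059) = 1.000
¬β = 1 − 0.012 = 0.988
¬¬β = 1 − 0.988 = 0.012
¬¬β → β = min(1, 1 − 0.012 + 0.012) = min(1, 1.000) = 1.000
(α → ((β ⊗ α) ↔ β)) ↔ (¬¬β → β) = 1 − |1.000 − 1.000| = 1 − 0.000 = 1.000
¬((α → ((β ⊗ α) ↔ β)) ↔ (¬¬β → β)) = 1 − 1.000 = 0.000
(β ↔ α) ⊗ ¬((α → ((β ⊗ α) ↔ β)) ↔ (¬¬β → β)) = max(0, 0.083 + 0.000 − 1) = max(0, -0.917) = 0.000
¬((β ↔ α) ⊗ ¬((α → ((β ⊗ α) ↔ β)) ↔ (¬¬β → β))) = 1 − 0.000 = 1.000
¬¬((β ↔ α) ⊗ ¬((α → ((β ⊗ α) ↔ β)) ↔ (¬¬β → β))) = 1 − 1.000 = 0.000

0.000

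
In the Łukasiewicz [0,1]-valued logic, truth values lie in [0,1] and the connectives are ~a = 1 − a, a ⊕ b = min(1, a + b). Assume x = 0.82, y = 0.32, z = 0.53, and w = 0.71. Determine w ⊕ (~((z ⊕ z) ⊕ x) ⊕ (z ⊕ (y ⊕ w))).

z ⊕ z = min(1, 0.53 + 0.53) = min(1, 1.06) = 1.00
(z ⊕ z) ⊕ x = min(1, 1.00 + 0.82) = min(1, 1.82) = 1.00
~((z ⊕ z) ⊕ x) = 1 − 1.00 = 0.00
y ⊕ w = min(1, 0.32 + 0.71) = min(1, 1.03) = 1.00
z ⊕ (y ⊕ w) = min(1, 0.53 + 1.00) = min(1, 1.53) = 1.00
~((z ⊕ z) ⊕ x) ⊕ (z ⊕ (y ⊕ w)) = min(1, 0.00 + 1.00) = min(1, 1.00) = 1.00
w ⊕ (~((z ⊕ z) ⊕ x) ⊕ (z ⊕ (y ⊕ w))) = min(1, 0.71 + 1.00) = min(1, 1.71) = 1.00

1.00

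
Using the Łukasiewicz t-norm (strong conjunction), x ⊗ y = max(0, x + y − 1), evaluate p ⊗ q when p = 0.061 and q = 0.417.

p ⊗ q = max(0, 0.061 + 0.417 − 1) = max(0, -0.522) = 0.000
For comparison, the Gödel (minimum) t-norm min(x, y) would give 0.061.

0.000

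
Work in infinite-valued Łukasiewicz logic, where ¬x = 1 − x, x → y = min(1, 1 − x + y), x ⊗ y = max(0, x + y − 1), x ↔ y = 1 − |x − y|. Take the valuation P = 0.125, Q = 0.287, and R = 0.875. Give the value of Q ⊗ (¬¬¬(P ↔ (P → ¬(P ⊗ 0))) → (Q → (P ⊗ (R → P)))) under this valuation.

P ⊗ 0 = max(0, 0.125 + 0.000 − 1) = max(0, -0.875) = 0.000
¬(P ⊗ 0) = 1 − 0.000 = 1.000
P → ¬(P ⊗ 0) = min(1, 1 − 0.125 + 1.000) = min(1, 1.875) = 1.000
P ↔ (P → ¬(P ⊗ 0)) = 1 − |0.125 − 1.000| = 1 − 0.875 = 0.125
¬(P ↔ (P → ¬(P ⊗ 0))) = 1 − 0.125 = 0.875
¬¬(P ↔ (P → ¬(P ⊗ 0))) = 1 − 0.875 = 0.125
¬¬¬(P ↔ (P → ¬(P ⊗ 0))) = 1 − 0.125 = 0.875
R → P = min(1, 1 − 0.875 + 0.125) = min(1, 0.250) = 0.250
P ⊗ (R → P) = max(0, 0.125 + 0.250 − 1) = max(0, -0.625) = 0.000
Q → (P ⊗ (R → P)) = min(1, 1 − 0.287 + 0.000) = min(1, 0.713) = 0.713
¬¬¬(P ↔ (P → ¬(P ⊗ 0))) → (Q → (P ⊗ (R → P))) = min(1, 1 − 0.875 + 0.713) = min(1, 0.838) = 0.838
Q ⊗ (¬¬¬(P ↔ (P → ¬(P ⊗ 0))) → (Q → (P ⊗ (R → P)))) = max(0, 0.287 + 0.838 − 1) = max(0, 0.125) = 0.125

0.125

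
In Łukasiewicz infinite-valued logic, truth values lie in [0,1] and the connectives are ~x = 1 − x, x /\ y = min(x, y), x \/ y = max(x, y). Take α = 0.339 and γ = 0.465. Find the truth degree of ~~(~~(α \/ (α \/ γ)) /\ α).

α \/ γ = max(0.339, 0.465) = 0.465
α \/ (α \/ γ) = max(0.339, 0.465) = 0.465
~(α \/ (α \/ γ)) = 1 − 0.465 = 0.535
~~(α \/ (α \/ γ)) = 1 − 0.535 = 0.465
~~(α \/ (α \/ γ)) /\ α = min(0.465, 0.339) = 0.339
~(~~(α \/ (α \/ γ)) /\ α) = 1 − 0.339 = 0.661
~~(~~(α \/ (α \/ γ)) /\ α) = 1 − 0.661 = 0.339

0.339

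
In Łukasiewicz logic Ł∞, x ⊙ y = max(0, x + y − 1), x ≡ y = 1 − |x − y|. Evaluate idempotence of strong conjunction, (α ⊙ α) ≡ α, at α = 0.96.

0.96

α ⊙ α = max(0, 0.96 + 0.96 − 1) = max(0, 0.92) = 0.92
(α ⊙ α) ≡ α = 1 − |0.92 − 0.96| = 1 − 0.04 = 0.96
(The value 0.96 < 1 shows this instance is not satisfied; fails in Ł∞ since a ⊗ a = max(0, 2a−1) ≠ a in general.)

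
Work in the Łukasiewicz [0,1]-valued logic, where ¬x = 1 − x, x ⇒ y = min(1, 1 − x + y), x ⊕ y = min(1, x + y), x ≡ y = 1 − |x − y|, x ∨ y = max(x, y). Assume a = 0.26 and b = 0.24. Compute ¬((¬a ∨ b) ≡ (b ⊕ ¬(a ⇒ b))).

¬a = 1 − 0.26 = 0.74
¬a ∨ b = max(0.74, 0.24) = 0.74
a ⇒ b = min(1, 1 − 0.26 + 0.24) = min(1, 0.98) = 0.98
¬(a ⇒ b) = 1 − 0.98 = 0.02
b ⊕ ¬(a ⇒ b) = min(1, 0.24 + 0.02) = min(1, 0.26) = 0.26
(¬a ∨ b) ≡ (b ⊕ ¬(a ⇒ b)) = 1 − |0.74 − 0.26| = 1 − 0.48 = 0.52
¬((¬a ∨ b) ≡ (b ⊕ ¬(a ⇒ b))) = 1 − 0.52 = 0.48

0.48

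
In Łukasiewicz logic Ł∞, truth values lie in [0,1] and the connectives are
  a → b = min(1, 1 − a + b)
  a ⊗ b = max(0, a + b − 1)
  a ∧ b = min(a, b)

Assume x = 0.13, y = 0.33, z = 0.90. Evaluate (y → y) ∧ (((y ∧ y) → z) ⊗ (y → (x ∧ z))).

y → y = min(1, 1 − 0.33 + 0.33) = min(1, 1.00) = 1.00
y ∧ y = min(0.33, 0.33) = 0.33
(y ∧ y) → z = min(1, 1 − 0.33 + 0.90) = min(1, 1.57) = 1.00
x ∧ z = min(0.13, 0.90) = 0.13
y → (x ∧ z) = min(1, 1 − 0.33 + 0.13) = min(1, 0.80) = 0.80
((y ∧ y) → z) ⊗ (y → (x ∧ z)) = max(0, 1.00 + 0.80 − 1) = max(0, 0.80) = 0.80
(y → y) ∧ (((y ∧ y) → z) ⊗ (y → (x ∧ z))) = min(1.00, 0.80) = 0.80

0.80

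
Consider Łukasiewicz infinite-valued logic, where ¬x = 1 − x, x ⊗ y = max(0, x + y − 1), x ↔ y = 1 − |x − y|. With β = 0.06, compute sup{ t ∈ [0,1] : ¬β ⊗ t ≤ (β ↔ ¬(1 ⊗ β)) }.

¬β = 1 − 0.06 = 0.94
So the left factor is ¬β = 0.94.
1 ⊗ β = max(0, 1.00 + 0.06 − 1) = max(0, 0.06) = 0.06
¬(1 ⊗ β) = 1 − 0.06 = 0.94
β ↔ ¬(1 ⊗ β) = 1 − |0.06 − 0.94| = 1 − 0.88 = 0.12
So the right-hand bound is β ↔ ¬(1 ⊗ β) = 0.12.
The residuum of the Łukasiewicz t-norm gives the supremum: min(1, 1 − 0.94 + 0.12).
1 − 0.94 + 0.12 = 0.18, so t = min(1, 0.18) = 0.18.
Check: 0.94 ⊗ 0.18 = max(0, 0.12) = 0.12 ≤ 0.12.

0.18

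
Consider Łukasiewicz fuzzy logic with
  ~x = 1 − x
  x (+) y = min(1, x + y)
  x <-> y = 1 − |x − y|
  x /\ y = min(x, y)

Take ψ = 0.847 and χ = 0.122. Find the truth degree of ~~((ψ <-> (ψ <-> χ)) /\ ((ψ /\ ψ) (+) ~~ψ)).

0.428

ψ <-> χ = 1 − |0.847 − 0.122| = 1 − 0.725 = 0.275
ψ <-> (ψ <-> χ) = 1 − |0.847 − 0.275| = 1 − 0.572 = 0.428
ψ /\ ψ = min(0.847, 0.847) = 0.847
~ψ = 1 − 0.847 = 0.153
~~ψ = 1 − 0.153 = 0.847
(ψ /\ ψ) (+) ~~ψ = min(1, 0.847 + 0.847) = min(1, 1.694) = 1.000
(ψ <-> (ψ <-> χ)) /\ ((ψ /\ ψ) (+) ~~ψ) = min(0.428, 1.000) = 0.428
~((ψ <-> (ψ <-> χ)) /\ ((ψ /\ ψ) (+) ~~ψ)) = 1 − 0.428 = 0.572
~~((ψ <-> (ψ <-> χ)) /\ ((ψ /\ ψ) (+) ~~ψ)) = 1 − 0.572 = 0.428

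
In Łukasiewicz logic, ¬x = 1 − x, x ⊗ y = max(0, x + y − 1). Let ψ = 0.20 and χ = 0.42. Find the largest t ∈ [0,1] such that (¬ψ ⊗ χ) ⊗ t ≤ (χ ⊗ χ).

0.78

¬ψ = 1 − 0.20 = 0.80
¬ψ ⊗ χ = max(0, 0.80 + 0.42 − 1) = max(0, 0.22) = 0.22
So the left factor is ¬ψ ⊗ χ = 0.22.
χ ⊗ χ = max(0, 0.42 + 0.42 − 1) = max(0, -0.16) = 0.00
So the right-hand bound is χ ⊗ χ = 0.00.
The residuum of the Łukasiewicz t-norm gives the supremum: min(1, 1 − 0.22 + 0.00).
1 − 0.22 + 0.00 = 0.78, so t = min(1, 0.78) = 0.78.
Check: 0.22 ⊗ 0.78 = max(0, 0.00) = 0.00 ≤ 0.00.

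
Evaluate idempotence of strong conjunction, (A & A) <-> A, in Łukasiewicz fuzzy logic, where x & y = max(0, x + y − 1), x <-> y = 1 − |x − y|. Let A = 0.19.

A & A = max(0, 0.19 + 0.19 − 1) = max(0, -0.62) = 0.00
(A & A) <-> A = 1 − |0.00 − 0.19| = 1 − 0.19 = 0.81
(The value 0.81 < 1 shows this instance is not satisfied; fails in Ł∞ since a ⊗ a = max(0, 2a−1) ≠ a in general.)

0.81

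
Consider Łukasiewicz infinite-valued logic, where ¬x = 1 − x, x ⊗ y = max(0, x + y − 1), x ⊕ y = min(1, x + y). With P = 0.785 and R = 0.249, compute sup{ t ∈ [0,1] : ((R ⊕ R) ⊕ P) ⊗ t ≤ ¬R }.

0.751

R ⊕ R = min(1, 0.249 + 0.249) = min(1, 0.498) = 0.498
(R ⊕ R) ⊕ P = min(1, 0.498 + 0.785) = min(1, 1.283) = 1.000
So the left factor is (R ⊕ R) ⊕ P = 1.000.
¬R = 1 − 0.249 = 0.751
So the right-hand bound is ¬R = 0.751.
The residuum of the Łukasiewicz t-norm gives the supremum: min(1, 1 − 1.000 + 0.751).
1 − 1.000 + 0.751 = 0.751, so t = min(1, 0.751) = 0.751.
Check: 1.000 ⊗ 0.751 = max(0, 0.751) = 0.751 ≤ 0.751.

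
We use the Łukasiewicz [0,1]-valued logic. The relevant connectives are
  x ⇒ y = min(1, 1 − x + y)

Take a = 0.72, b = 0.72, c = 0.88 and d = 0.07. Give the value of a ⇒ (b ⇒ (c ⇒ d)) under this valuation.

c ⇒ d = min(1, 1 − 0.88 + 0.07) = min(1, 0.19) = 0.19
b ⇒ (c ⇒ d) = min(1, 1 − 0.72 + 0.19) = min(1, 0.47) = 0.47
a ⇒ (b ⇒ (c ⇒ d)) = min(1, 1 − 0.72 + 0.47) = min(1, 0.75) = 0.75

0.75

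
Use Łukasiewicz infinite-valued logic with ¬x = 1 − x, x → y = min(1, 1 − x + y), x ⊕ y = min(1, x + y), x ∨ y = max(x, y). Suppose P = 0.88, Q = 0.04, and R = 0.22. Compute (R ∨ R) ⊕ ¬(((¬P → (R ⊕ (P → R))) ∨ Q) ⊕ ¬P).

R ∨ R = max(0.22, 0.22) = 0.22
¬P = 1 − 0.88 = 0.12
P → R = min(1, 1 − 0.88 + 0.22) = min(1, 0.34) = 0.34
R ⊕ (P → R) = min(1, 0.22 + 0.34) = min(1, 0.56) = 0.56
¬P → (R ⊕ (P → R)) = min(1, 1 − 0.12 + 0.56) = min(1, 1.44) = 1.00
(¬P → (R ⊕ (P → R))) ∨ Q = max(1.00, 0.04) = 1.00
((¬P → (R ⊕ (P → R))) ∨ Q) ⊕ ¬P = min(1, 1.00 + 0.12) = min(1, 1.12) = 1.00
¬(((¬P → (R ⊕ (P → R))) ∨ Q) ⊕ ¬P) = 1 − 1.00 = 0.00
(R ∨ R) ⊕ ¬(((¬P → (R ⊕ (P → R))) ∨ Q) ⊕ ¬P) = min(1, 0.22 + 0.00) = min(1, 0.22) = 0.22

0.22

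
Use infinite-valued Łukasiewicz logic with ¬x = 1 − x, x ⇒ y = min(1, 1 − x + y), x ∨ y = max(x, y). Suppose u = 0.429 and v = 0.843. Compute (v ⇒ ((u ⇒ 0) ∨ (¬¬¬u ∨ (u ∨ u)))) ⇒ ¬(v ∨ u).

u ⇒ 0 = min(1, 1 − 0.429 + 0.000) = min(1, 0.571) = 0.571
¬u = 1 − 0.429 = 0.571
¬¬u = 1 − 0.571 = 0.429
¬¬¬u = 1 − 0.429 = 0.571
u ∨ u = max(0.429, 0.429) = 0.429
¬¬¬u ∨ (u ∨ u) = max(0.571, 0.429) = 0.571
(u ⇒ 0) ∨ (¬¬¬u ∨ (u ∨ u)) = max(0.571, 0.571) = 0.571
v ⇒ ((u ⇒ 0) ∨ (¬¬¬u ∨ (u ∨ u))) = min(1, 1 − 0.843 + 0.571) = min(1, 0.728) = 0.728
v ∨ u = max(0.843, 0.429) = 0.843
¬(v ∨ u) = 1 − 0.843 = 0.157
(v ⇒ ((u ⇒ 0) ∨ (¬¬¬u ∨ (u ∨ u)))) ⇒ ¬(v ∨ u) = min(1, 1 − 0.728 + 0.157) = min(1, 0.429) = 0.429

0.429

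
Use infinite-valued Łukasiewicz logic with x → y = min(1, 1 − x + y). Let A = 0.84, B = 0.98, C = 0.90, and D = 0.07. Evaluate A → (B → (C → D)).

C → D = min(1, 1 − 0.90 + 0.07) = min(1, 0.17) = 0.17
B → (C → D) = min(1, 1 − 0.98 + 0.17) = min(1, 0.19) = 0.19
A → (B → (C → D)) = min(1, 1 − 0.84 + 0.19) = min(1, 0.35) = 0.35

0.35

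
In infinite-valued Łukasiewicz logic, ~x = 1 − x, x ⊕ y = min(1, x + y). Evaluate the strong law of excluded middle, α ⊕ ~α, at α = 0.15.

1.00

~α = 1 − 0.15 = 0.85
α ⊕ ~α = min(1, 0.15 + 0.85) = min(1, 1.00) = 1.00
(As expected: always 1 in Ł∞ since a ⊕ (1−a) = 1.)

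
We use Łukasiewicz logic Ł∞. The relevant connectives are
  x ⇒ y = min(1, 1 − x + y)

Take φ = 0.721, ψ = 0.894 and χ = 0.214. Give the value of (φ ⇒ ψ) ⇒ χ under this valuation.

φ ⇒ ψ = min(1, 1 − 0.721 + 0.894) = min(1, 1.173) = 1.000
(φ ⇒ ψ) ⇒ χ = min(1, 1 − 1.000 + 0.214) = min(1, 0.214) = 0.214

0.214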